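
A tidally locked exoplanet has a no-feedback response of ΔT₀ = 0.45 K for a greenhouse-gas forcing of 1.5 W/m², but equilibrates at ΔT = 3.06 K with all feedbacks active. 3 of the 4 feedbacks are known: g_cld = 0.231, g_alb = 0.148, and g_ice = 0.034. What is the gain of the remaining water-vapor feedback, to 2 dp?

Amplification A = ΔT/ΔT₀ = 3.06/0.45 = 6.8.
Total gain g = 1 − 1/A = 1 − 1/6.8 = 0.8529.
Known gains sum to 0.231 + 0.148 + 0.034 = 0.413.
g_wv = 0.8529 − 0.413 = 0.44.

0.44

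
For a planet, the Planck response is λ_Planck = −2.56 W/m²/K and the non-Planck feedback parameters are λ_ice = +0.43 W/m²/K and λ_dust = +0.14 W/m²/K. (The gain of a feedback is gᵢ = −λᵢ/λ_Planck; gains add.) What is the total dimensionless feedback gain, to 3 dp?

0.223

Convert to gains: g_ice = 0.43/2.56 = 0.168; g_dust = 0.14/2.56 = 0.05469.
Total gain g = 0.22269.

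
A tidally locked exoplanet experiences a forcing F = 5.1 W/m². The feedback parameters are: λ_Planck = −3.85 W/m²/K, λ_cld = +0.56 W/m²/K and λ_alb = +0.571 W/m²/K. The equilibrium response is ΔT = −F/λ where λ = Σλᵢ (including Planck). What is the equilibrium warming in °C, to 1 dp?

1.9 °C

Net feedback parameter λ = (−3.85) + (+0.56) + (+0.571) = -2.719 W/m²/K.
ΔT = −F/λ = −5.1/(-2.719) = 1.9 °C.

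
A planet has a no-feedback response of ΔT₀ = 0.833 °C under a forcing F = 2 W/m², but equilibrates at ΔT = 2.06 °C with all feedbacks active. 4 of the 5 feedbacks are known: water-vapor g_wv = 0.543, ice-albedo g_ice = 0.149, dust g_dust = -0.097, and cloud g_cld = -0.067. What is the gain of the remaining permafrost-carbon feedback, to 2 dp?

Amplification A = ΔT/ΔT₀ = 2.06/0.833 = 2.473.
Total gain g = 1 − 1/A = 1 − 1/2.473 = 0.5956.
Known gains sum to 0.543 + 0.149 − 0.097 − 0.067 = 0.528.
g_pf = 0.5956 − 0.528 = 0.07.

0.07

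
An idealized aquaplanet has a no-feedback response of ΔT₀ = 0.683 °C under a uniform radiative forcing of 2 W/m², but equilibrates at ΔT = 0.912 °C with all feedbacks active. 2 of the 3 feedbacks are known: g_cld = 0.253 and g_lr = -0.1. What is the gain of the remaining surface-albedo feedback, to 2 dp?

Amplification A = ΔT/ΔT₀ = 0.912/0.683 = 1.335.
Total gain g = 1 − 1/A = 1 − 1/1.335 = 0.2509.
Known gains sum to 0.253 − 0.1 = 0.153.
g_alb = 0.2509 − 0.153 = 0.10.

0.10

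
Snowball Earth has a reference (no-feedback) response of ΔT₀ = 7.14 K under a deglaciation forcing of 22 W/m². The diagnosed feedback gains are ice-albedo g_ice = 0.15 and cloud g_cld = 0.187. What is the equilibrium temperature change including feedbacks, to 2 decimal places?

10.77 K

Total gain g = 0.15 + 0.187 = 0.337.
Amplification A = 1/(1 − 0.337) = 1.508.
ΔT = 7.14 × 1.508 = 10.77 K.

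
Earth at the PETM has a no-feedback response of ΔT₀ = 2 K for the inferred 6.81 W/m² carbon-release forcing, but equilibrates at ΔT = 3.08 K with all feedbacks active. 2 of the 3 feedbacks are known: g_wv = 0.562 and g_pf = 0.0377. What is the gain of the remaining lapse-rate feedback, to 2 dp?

Amplification A = ΔT/ΔT₀ = 3.08/2 = 1.54.
Total gain g = 1 − 1/A = 1 − 1/1.54 = 0.3506.
Known gains sum to 0.562 + 0.0377 = 0.5997.
g_lr = 0.3506 − 0.5997 = -0.25.

-0.25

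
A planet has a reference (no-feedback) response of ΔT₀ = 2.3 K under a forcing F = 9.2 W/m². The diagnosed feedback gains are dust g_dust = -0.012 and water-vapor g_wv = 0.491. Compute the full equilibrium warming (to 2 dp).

4.41 K

Total gain g = -0.012 + 0.491 = 0.479.
Amplification A = 1/(1 − 0.479) = 1.919.
ΔT = 2.3 × 1.919 = 4.41 K.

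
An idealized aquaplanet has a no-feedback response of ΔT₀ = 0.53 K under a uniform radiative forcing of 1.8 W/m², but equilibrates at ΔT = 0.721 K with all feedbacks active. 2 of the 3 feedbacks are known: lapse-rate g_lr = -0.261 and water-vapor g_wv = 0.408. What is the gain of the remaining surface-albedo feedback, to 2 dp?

Amplification A = ΔT/ΔT₀ = 0.721/0.53 = 1.36.
Total gain g = 1 − 1/A = 1 − 1/1.36 = 0.2647.
Known gains sum to -0.261 + 0.408 = 0.147.
g_alb = 0.2647 − 0.147 = 0.12.

0.12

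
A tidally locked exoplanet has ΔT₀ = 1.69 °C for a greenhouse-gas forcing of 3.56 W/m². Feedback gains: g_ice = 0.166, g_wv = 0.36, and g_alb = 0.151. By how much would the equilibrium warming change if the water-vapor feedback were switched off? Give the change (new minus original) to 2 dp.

-2.76 °C

Original: g = 0.677, ΔT = 1.69/(1−0.677) = 5.2322 °C.
Without water-vapor: g' = 0.317, ΔT' = 1.69/(1−0.317) = 2.4744 °C.
Change = 2.4744 − 5.2322 = -2.76 °C.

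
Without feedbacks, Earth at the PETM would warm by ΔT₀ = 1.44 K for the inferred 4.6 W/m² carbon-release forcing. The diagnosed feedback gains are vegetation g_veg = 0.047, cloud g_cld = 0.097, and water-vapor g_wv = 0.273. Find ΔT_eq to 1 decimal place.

Total gain g = 0.047 + 0.097 + 0.273 = 0.417.
Amplification A = 1/(1 − 0.417) = 1.715.
ΔT = 1.44 × 1.715 = 2.5 K.

2.5 K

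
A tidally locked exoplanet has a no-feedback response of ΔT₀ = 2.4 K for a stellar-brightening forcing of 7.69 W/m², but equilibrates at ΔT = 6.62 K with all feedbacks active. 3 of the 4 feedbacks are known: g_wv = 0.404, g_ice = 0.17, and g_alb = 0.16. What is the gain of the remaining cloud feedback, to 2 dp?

Amplification A = ΔT/ΔT₀ = 6.62/2.4 = 2.758.
Total gain g = 1 − 1/A = 1 − 1/2.758 = 0.6374.
Known gains sum to 0.404 + 0.17 + 0.16 = 0.734.
g_cld = 0.6374 − 0.734 = -0.10.

-0.10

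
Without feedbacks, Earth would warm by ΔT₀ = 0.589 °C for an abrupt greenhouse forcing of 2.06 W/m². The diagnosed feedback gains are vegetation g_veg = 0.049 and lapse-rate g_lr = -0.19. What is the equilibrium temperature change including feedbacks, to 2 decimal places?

Total gain g = 0.049 − 0.19 = -0.141.
Amplification A = 1/(1 + 0.141) = 0.8764.
ΔT = 0.589 × 0.8764 = 0.52 °C.

0.52 °C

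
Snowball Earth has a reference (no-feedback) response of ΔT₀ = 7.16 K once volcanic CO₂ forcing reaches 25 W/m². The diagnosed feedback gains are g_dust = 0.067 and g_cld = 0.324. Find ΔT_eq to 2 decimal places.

Total gain g = 0.067 + 0.324 = 0.391.
Amplification A = 1/(1 − 0.391) = 1.642.
ΔT = 7.16 × 1.642 = 11.76 K.

11.76 K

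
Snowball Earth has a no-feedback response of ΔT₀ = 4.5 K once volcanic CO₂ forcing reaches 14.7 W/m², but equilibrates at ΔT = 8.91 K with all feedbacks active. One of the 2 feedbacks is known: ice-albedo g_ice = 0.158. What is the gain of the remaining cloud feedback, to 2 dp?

0.34

Amplification A = ΔT/ΔT₀ = 8.91/4.5 = 1.98.
Total gain g = 1 − 1/A = 1 − 1/1.98 = 0.4949.
The known gain is 0.158.
g_cld = 0.4949 − 0.158 = 0.34.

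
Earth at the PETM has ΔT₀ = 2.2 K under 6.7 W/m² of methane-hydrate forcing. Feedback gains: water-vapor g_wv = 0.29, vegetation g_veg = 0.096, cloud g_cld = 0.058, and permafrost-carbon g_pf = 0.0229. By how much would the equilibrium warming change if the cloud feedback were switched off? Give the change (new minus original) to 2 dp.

Original: g = 0.4669, ΔT = 2.2/(1−0.4669) = 4.1268 K.
Without cloud: g' = 0.4089, ΔT' = 2.2/(1−0.4089) = 3.7219 K.
Change = 3.7219 − 4.1268 = -0.40 K.

-0.40 K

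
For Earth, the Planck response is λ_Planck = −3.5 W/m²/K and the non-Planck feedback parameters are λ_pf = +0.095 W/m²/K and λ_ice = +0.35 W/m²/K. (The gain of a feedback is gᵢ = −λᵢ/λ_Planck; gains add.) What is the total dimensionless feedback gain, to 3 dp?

Convert to gains: g_pf = 0.095/3.5 = 0.02714; g_ice = 0.35/3.5 = 0.1.
Total gain g = 0.12714.

0.127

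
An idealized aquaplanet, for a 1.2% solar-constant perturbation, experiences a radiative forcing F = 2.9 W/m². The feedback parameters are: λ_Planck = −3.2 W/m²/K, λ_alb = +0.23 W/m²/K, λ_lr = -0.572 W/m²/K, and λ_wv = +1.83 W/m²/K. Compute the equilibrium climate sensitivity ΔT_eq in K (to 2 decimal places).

Net feedback parameter λ = (−3.2) + (+0.23) + (-0.572) + (+1.83) = -1.712 W/m²/K.
ΔT = −F/λ = −2.9/(-1.712) = 1.69 K.

1.69 K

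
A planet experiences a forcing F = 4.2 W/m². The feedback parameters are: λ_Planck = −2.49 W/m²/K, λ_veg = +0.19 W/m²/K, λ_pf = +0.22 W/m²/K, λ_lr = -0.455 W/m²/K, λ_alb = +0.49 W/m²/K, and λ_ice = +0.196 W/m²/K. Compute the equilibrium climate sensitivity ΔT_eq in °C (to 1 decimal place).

2.3 °C

Net feedback parameter λ = (−2.49) + (+0.19) + (+0.22) + (-0.455) + (+0.49) + (+0.196) = -1.849 W/m²/K.
ΔT = −F/λ = −4.2/(-1.849) = 2.3 °C.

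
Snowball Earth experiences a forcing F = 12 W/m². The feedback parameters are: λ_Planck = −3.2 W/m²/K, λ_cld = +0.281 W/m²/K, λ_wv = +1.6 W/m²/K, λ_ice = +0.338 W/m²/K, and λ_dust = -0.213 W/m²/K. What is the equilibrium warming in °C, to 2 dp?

10.05 °C

Net feedback parameter λ = (−3.2) + (+0.281) + (+1.6) + (+0.338) + (-0.213) = -1.194 W/m²/K.
ΔT = −F/λ = −12/(-1.194) = 10.05 °C.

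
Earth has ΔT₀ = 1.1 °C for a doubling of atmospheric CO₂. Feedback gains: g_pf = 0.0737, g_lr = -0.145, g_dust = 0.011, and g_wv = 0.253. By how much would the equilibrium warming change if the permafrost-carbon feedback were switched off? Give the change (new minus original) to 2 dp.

-0.11 °C

Original: g = 0.1927, ΔT = 1.1/(1−0.1927) = 1.3626 °C.
Without permafrost-carbon: g' = 0.119, ΔT' = 1.1/(1−0.119) = 1.2486 °C.
Change = 1.2486 − 1.3626 = -0.11 °C.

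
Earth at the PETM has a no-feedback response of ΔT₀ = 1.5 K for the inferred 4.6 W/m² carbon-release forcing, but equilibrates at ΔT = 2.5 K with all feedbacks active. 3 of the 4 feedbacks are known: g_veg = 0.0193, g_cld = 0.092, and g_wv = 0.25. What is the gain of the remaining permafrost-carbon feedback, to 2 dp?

Amplification A = ΔT/ΔT₀ = 2.5/1.5 = 1.667.
Total gain g = 1 − 1/A = 1 − 1/1.667 = 0.4001.
Known gains sum to 0.0193 + 0.092 + 0.25 = 0.3613.
g_pf = 0.4001 − 0.3613 = 0.04.

0.04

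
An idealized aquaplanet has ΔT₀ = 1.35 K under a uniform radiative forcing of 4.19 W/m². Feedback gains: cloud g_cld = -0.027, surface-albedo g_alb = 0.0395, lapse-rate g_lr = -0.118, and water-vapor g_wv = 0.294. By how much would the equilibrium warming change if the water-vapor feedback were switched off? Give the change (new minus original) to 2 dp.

-0.44 K

Original: g = 0.1885, ΔT = 1.35/(1−0.1885) = 1.6636 K.
Without water-vapor: g' = -0.1055, ΔT' = 1.35/(1+0.1055) = 1.2212 K.
Change = 1.2212 − 1.6636 = -0.44 K.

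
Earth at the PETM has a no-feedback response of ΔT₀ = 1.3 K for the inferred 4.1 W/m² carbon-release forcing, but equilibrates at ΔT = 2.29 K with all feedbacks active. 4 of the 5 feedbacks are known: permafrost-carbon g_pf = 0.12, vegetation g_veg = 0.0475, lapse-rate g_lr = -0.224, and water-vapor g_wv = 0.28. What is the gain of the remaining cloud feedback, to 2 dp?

Amplification A = ΔT/ΔT₀ = 2.29/1.3 = 1.762.
Total gain g = 1 − 1/A = 1 − 1/1.762 = 0.4325.
Known gains sum to 0.12 + 0.0475 − 0.224 + 0.28 = 0.2235.
g_cld = 0.4325 − 0.2235 = 0.21.

0.21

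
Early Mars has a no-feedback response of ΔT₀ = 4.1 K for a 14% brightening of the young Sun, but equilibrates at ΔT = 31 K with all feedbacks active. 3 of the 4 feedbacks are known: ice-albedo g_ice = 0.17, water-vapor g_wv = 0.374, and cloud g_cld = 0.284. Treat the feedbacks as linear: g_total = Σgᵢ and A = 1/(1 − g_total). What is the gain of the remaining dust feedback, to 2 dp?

0.04

Amplification A = ΔT/ΔT₀ = 31/4.1 = 7.561.
Total gain g = 1 − 1/A = 1 − 1/7.561 = 0.8677.
Known gains sum to 0.17 + 0.374 + 0.284 = 0.828.
g_dust = 0.8677 − 0.828 = 0.04.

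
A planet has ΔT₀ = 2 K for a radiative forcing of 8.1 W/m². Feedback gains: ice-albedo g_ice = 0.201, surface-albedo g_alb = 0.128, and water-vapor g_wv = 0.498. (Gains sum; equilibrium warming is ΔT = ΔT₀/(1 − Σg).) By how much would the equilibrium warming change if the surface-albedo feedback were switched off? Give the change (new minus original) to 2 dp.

-4.92 K

Original: g = 0.827, ΔT = 2/(1−0.827) = 11.5607 K.
Without surface-albedo: g' = 0.699, ΔT' = 2/(1−0.699) = 6.6445 K.
Change = 6.6445 − 11.5607 = -4.92 K.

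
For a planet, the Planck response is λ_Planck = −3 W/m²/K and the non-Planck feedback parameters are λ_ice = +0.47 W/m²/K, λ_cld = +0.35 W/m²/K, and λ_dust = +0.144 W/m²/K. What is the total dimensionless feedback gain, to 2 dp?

Convert to gains: g_ice = 0.47/3 = 0.1567; g_cld = 0.35/3 = 0.1167; g_dust = 0.144/3 = 0.048.
Total gain g = 0.3214.

0.32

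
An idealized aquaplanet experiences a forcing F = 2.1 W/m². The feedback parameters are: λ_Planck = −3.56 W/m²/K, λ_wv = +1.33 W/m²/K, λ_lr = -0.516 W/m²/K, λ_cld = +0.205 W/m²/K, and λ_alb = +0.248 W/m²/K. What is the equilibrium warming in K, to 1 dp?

Net feedback parameter λ = (−3.56) + (+1.33) + (-0.516) + (+0.205) + (+0.248) = -2.293 W/m²/K.
ΔT = −F/λ = −2.1/(-2.293) = 0.9 K.

0.9 K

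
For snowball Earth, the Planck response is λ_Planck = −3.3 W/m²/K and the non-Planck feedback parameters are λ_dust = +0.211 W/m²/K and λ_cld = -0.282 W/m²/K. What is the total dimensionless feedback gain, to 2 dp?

Convert to gains: g_dust = 0.211/3.3 = 0.06394; g_cld = -0.282/3.3 = -0.08545.
Total gain g = -0.02151.

-0.02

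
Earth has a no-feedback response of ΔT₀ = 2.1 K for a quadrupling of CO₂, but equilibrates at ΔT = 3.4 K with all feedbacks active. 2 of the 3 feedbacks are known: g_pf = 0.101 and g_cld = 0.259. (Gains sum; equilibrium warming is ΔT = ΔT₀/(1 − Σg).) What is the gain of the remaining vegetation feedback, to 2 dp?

0.02

Amplification A = ΔT/ΔT₀ = 3.4/2.1 = 1.619.
Total gain g = 1 − 1/A = 1 − 1/1.619 = 0.3823.
Known gains sum to 0.101 + 0.259 = 0.36.
g_veg = 0.3823 − 0.36 = 0.02.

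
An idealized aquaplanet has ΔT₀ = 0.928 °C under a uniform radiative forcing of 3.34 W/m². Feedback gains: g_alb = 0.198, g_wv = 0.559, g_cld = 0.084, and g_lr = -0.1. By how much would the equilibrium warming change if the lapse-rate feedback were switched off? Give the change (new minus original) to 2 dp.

2.25 °C

Original: g = 0.741, ΔT = 0.928/(1−0.741) = 3.5830 °C.
Without lapse-rate: g' = 0.841, ΔT' = 0.928/(1−0.841) = 5.8365 °C.
Change = 5.8365 − 3.5830 = 2.25 °C.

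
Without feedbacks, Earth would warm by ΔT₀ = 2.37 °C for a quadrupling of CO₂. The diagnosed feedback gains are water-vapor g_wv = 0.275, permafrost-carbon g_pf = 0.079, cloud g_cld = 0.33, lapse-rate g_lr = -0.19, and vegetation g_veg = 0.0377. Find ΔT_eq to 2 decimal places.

5.06 °C

Total gain g = 0.275 + 0.079 + 0.33 − 0.19 + 0.0377 = 0.5317.
Amplification A = 1/(1 − 0.5317) = 2.135.
ΔT = 2.37 × 2.135 = 5.06 °C.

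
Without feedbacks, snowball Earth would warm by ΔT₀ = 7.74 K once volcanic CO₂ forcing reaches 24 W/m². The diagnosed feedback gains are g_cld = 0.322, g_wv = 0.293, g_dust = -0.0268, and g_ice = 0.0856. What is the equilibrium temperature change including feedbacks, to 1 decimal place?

23.7 K

Total gain g = 0.322 + 0.293 − 0.0268 + 0.0856 = 0.6738.
Amplification A = 1/(1 − 0.6738) = 3.066.
ΔT = 7.74 × 3.066 = 23.7 K.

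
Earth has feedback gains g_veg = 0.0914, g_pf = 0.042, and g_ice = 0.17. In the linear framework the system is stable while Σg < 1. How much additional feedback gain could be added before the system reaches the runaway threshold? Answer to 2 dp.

0.70

Current total gain = 0.0914 + 0.042 + 0.17 = 0.3034.
Margin to runaway = 1 − 0.3034 = 0.70.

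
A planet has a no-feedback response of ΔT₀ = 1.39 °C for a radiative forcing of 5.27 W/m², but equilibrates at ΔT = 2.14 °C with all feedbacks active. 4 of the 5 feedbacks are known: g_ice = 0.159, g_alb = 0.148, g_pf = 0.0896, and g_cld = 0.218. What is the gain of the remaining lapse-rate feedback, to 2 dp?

-0.26

Amplification A = ΔT/ΔT₀ = 2.14/1.39 = 1.54.
Total gain g = 1 − 1/A = 1 − 1/1.54 = 0.3506.
Known gains sum to 0.159 + 0.148 + 0.0896 + 0.218 = 0.6146.
g_lr = 0.3506 − 0.6146 = -0.26.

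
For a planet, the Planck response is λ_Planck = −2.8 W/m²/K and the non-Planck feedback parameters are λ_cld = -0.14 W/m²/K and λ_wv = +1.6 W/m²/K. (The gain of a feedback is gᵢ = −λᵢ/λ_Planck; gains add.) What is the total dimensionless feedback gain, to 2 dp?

Convert to gains: g_cld = -0.14/2.8 = -0.05; g_wv = 1.6/2.8 = 0.5714.
Total gain g = 0.5214.

0.52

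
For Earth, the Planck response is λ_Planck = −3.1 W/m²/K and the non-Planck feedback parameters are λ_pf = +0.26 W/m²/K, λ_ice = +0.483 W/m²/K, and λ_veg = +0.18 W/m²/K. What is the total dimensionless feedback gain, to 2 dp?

0.30

Convert to gains: g_pf = 0.26/3.1 = 0.08387; g_ice = 0.483/3.1 = 0.1558; g_veg = 0.18/3.1 = 0.05806.
Total gain g = 0.29773.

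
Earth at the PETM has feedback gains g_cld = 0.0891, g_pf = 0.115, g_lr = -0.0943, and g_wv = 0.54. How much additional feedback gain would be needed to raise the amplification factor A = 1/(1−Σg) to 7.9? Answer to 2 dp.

0.22

Current total gain = 0.6498.
Target gain for A = 7.9: g* = 1 − 1/7.9 = 0.8734.
Additional gain needed = 0.8734 − 0.6498 = 0.22.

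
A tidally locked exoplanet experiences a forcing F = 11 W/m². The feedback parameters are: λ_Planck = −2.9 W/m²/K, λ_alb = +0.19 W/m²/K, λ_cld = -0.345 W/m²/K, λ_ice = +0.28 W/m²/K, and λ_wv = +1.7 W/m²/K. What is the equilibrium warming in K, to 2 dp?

10.23 K

Net feedback parameter λ = (−2.9) + (+0.19) + (-0.345) + (+0.28) + (+1.7) = -1.075 W/m²/K.
ΔT = −F/λ = −11/(-1.075) = 10.23 K.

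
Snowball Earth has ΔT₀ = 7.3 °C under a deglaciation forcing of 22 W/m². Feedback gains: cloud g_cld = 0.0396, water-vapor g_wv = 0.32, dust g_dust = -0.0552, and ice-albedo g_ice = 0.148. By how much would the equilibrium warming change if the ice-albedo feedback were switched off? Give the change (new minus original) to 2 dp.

-2.84 °C

Original: g = 0.4524, ΔT = 7.3/(1−0.4524) = 13.3309 °C.
Without ice-albedo: g' = 0.3044, ΔT' = 7.3/(1−0.3044) = 10.4945 °C.
Change = 10.4945 − 13.3309 = -2.84 °C.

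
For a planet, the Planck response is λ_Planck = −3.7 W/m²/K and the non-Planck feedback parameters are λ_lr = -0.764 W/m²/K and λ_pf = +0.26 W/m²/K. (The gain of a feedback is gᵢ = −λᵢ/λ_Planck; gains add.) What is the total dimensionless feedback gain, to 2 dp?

Convert to gains: g_lr = -0.764/3.7 = -0.2065; g_pf = 0.26/3.7 = 0.07027.
Total gain g = -0.13623.

-0.14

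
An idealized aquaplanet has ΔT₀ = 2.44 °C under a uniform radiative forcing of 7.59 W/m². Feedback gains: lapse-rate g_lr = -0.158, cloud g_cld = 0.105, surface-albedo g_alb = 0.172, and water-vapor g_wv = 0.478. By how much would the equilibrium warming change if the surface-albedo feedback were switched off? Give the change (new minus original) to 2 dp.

-1.81 °C

Original: g = 0.597, ΔT = 2.44/(1−0.597) = 6.0546 °C.
Without surface-albedo: g' = 0.425, ΔT' = 2.44/(1−0.425) = 4.2435 °C.
Change = 4.2435 − 6.0546 = -1.81 °C.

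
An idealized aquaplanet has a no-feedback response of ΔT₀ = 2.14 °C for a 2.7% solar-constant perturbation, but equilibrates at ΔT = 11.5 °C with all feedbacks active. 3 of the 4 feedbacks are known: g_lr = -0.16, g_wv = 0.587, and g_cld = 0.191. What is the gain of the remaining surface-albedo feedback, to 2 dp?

Amplification A = ΔT/ΔT₀ = 11.5/2.14 = 5.374.
Total gain g = 1 − 1/A = 1 − 1/5.374 = 0.8139.
Known gains sum to -0.16 + 0.587 + 0.191 = 0.618.
g_alb = 0.8139 − 0.618 = 0.20.

0.20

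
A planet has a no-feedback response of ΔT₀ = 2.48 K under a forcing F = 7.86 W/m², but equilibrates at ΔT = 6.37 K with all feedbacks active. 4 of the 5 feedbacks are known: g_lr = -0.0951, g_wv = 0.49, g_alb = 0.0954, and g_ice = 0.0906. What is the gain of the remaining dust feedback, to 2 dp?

Amplification A = ΔT/ΔT₀ = 6.37/2.48 = 2.569.
Total gain g = 1 − 1/A = 1 − 1/2.569 = 0.6107.
Known gains sum to -0.0951 + 0.49 + 0.0954 + 0.0906 = 0.5809.
g_dust = 0.6107 − 0.5809 = 0.03.

0.03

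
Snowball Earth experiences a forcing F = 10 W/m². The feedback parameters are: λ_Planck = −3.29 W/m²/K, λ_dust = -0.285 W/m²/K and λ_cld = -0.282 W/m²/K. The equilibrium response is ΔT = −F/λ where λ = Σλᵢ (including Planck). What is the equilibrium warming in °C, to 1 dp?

2.6 °C

Net feedback parameter λ = (−3.29) + (-0.285) + (-0.282) = -3.857 W/m²/K.
ΔT = −F/λ = −10/(-3.857) = 2.6 °C.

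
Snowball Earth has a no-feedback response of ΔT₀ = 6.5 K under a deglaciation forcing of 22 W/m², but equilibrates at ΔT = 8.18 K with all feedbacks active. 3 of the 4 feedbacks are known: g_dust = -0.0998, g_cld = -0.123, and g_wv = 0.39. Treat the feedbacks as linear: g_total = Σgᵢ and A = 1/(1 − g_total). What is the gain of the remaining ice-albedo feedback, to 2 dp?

Amplification A = ΔT/ΔT₀ = 8.18/6.5 = 1.258.
Total gain g = 1 − 1/A = 1 − 1/1.258 = 0.2051.
Known gains sum to -0.0998 − 0.123 + 0.39 = 0.1672.
g_ice = 0.2051 − 0.1672 = 0.04.

0.04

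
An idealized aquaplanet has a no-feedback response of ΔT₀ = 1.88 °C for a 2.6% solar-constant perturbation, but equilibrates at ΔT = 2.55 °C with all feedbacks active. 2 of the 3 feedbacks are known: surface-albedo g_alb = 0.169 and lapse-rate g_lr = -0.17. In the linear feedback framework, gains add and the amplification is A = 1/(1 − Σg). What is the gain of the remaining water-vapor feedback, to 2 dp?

0.26

Amplification A = ΔT/ΔT₀ = 2.55/1.88 = 1.356.
Total gain g = 1 − 1/A = 1 − 1/1.356 = 0.2625.
Known gains sum to 0.169 − 0.17 = -0.001.
g_wv = 0.2625 + 0.001 = 0.26.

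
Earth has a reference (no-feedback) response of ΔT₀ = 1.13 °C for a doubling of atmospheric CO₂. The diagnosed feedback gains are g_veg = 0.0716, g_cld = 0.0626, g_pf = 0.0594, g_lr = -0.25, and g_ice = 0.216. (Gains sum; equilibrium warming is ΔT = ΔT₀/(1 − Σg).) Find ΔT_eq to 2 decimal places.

1.34 °C

Total gain g = 0.0716 + 0.0626 + 0.0594 − 0.25 + 0.216 = 0.1596.
Amplification A = 1/(1 − 0.1596) = 1.19.
ΔT = 1.13 × 1.19 = 1.34 °C.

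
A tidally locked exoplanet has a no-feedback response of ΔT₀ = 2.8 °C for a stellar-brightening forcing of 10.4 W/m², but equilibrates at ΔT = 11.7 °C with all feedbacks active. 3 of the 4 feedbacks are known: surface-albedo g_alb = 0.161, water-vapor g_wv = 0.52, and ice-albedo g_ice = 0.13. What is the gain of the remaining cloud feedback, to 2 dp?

-0.05

Amplification A = ΔT/ΔT₀ = 11.7/2.8 = 4.179.
Total gain g = 1 − 1/A = 1 − 1/4.179 = 0.7607.
Known gains sum to 0.161 + 0.52 + 0.13 = 0.811.
g_cld = 0.7607 − 0.811 = -0.05.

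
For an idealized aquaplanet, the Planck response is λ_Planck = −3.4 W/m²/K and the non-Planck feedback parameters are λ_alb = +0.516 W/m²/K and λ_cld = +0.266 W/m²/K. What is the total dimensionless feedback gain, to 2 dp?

0.23

Convert to gains: g_alb = 0.516/3.4 = 0.1518; g_cld = 0.266/3.4 = 0.07824.
Total gain g = 0.23004.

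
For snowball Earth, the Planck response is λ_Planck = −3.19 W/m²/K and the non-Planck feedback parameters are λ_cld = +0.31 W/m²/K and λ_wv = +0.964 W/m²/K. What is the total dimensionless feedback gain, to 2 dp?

Convert to gains: g_cld = 0.31/3.19 = 0.09718; g_wv = 0.964/3.19 = 0.3022.
Total gain g = 0.39938.

0.40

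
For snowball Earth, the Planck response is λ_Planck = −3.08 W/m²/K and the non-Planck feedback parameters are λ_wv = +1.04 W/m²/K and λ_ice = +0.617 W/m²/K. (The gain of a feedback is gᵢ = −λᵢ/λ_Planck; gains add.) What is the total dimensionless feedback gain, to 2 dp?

Convert to gains: g_wv = 1.04/3.08 = 0.3377; g_ice = 0.617/3.08 = 0.2003.
Total gain g = 0.538.

0.54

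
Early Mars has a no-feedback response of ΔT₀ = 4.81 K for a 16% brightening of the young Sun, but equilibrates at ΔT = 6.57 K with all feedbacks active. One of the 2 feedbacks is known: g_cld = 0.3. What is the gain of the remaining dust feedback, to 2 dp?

Amplification A = ΔT/ΔT₀ = 6.57/4.81 = 1.366.
Total gain g = 1 − 1/A = 1 − 1/1.366 = 0.2679.
The known gain is 0.3.
g_dust = 0.2679 − 0.3 = -0.03.

-0.03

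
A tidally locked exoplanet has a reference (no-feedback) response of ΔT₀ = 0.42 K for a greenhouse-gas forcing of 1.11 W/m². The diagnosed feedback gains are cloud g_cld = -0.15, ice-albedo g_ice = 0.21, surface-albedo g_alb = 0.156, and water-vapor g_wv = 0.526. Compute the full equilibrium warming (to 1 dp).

Total gain g = -0.15 + 0.21 + 0.156 + 0.526 = 0.742.
Amplification A = 1/(1 − 0.742) = 3.876.
ΔT = 0.42 × 3.876 = 1.6 K.

1.6 K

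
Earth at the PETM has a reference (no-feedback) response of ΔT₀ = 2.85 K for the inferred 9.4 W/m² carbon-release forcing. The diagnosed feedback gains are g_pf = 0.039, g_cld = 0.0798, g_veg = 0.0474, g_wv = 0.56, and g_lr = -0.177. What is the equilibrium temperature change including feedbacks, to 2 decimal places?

6.32 K

Total gain g = 0.039 + 0.0798 + 0.0474 + 0.56 − 0.177 = 0.5492.
Amplification A = 1/(1 − 0.5492) = 2.218.
ΔT = 2.85 × 2.218 = 6.32 K.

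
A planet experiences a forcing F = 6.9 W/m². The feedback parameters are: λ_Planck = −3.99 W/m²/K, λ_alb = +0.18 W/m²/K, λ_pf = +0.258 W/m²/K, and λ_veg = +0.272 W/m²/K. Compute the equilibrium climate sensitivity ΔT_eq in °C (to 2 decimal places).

Net feedback parameter λ = (−3.99) + (+0.18) + (+0.258) + (+0.272) = -3.28 W/m²/K.
ΔT = −F/λ = −6.9/(-3.28) = 2.10 °C.

2.10 °C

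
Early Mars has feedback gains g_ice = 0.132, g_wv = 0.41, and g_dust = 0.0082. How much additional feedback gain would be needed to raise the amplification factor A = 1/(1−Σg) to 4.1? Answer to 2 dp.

Current total gain = 0.5502.
Target gain for A = 4.1: g* = 1 − 1/4.1 = 0.7561.
Additional gain needed = 0.7561 − 0.5502 = 0.21.

0.21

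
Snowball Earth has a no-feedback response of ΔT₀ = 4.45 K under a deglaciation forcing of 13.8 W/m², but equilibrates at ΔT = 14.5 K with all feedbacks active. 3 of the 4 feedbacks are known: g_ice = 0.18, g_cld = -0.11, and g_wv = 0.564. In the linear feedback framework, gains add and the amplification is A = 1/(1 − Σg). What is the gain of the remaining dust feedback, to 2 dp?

Amplification A = ΔT/ΔT₀ = 14.5/4.45 = 3.258.
Total gain g = 1 − 1/A = 1 − 1/3.258 = 0.6931.
Known gains sum to 0.18 − 0.11 + 0.564 = 0.634.
g_dust = 0.6931 − 0.634 = 0.06.

0.06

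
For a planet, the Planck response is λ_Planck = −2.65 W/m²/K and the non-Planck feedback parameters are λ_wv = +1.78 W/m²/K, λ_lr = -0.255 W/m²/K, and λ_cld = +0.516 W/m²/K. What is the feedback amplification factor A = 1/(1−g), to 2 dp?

Convert to gains: g_wv = 1.78/2.65 = 0.6717; g_lr = -0.255/2.65 = -0.09623; g_cld = 0.516/2.65 = 0.1947.
Total gain g = 0.77017.
A = 1/(1 − 0.77017) = 4.35.

4.35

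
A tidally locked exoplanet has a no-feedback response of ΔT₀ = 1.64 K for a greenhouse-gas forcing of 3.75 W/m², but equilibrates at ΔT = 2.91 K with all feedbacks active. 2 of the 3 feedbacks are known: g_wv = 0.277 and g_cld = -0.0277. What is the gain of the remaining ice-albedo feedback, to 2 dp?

0.19

Amplification A = ΔT/ΔT₀ = 2.91/1.64 = 1.774.
Total gain g = 1 − 1/A = 1 − 1/1.774 = 0.4363.
Known gains sum to 0.277 − 0.0277 = 0.2493.
g_ice = 0.4363 − 0.2493 = 0.19.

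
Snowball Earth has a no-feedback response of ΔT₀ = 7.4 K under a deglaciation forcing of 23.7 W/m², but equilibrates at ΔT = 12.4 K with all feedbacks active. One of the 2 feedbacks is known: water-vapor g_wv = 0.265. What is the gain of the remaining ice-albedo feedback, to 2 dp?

0.14

Amplification A = ΔT/ΔT₀ = 12.4/7.4 = 1.676.
Total gain g = 1 − 1/A = 1 − 1/1.676 = 0.4033.
The known gain is 0.265.
g_ice = 0.4033 − 0.265 = 0.14.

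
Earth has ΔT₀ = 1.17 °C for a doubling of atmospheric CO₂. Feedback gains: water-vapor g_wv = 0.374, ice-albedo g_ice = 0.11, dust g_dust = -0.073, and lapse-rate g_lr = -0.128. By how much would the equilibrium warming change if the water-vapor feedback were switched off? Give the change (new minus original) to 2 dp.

-0.56 °C

Original: g = 0.283, ΔT = 1.17/(1−0.283) = 1.6318 °C.
Without water-vapor: g' = -0.091, ΔT' = 1.17/(1+0.091) = 1.0724 °C.
Change = 1.0724 − 1.6318 = -0.56 °C.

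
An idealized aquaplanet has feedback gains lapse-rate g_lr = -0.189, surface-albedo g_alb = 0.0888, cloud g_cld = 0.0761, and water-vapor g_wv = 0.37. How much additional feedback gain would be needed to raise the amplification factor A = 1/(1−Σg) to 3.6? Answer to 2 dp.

0.38

Current total gain = 0.3459.
Target gain for A = 3.6: g* = 1 − 1/3.6 = 0.7222.
Additional gain needed = 0.7222 − 0.3459 = 0.38.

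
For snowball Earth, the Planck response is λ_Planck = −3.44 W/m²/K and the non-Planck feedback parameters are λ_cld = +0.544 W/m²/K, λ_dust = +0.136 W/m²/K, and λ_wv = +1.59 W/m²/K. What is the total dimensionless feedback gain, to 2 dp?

Convert to gains: g_cld = 0.544/3.44 = 0.1581; g_dust = 0.136/3.44 = 0.03953; g_wv = 1.59/3.44 = 0.4622.
Total gain g = 0.65983.

0.66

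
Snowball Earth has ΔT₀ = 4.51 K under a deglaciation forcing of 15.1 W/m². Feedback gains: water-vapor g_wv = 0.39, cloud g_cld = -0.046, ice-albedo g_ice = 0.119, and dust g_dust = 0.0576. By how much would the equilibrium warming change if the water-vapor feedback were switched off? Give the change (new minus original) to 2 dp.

-4.22 K

Original: g = 0.5206, ΔT = 4.51/(1−0.5206) = 9.4076 K.
Without water-vapor: g' = 0.1306, ΔT' = 4.51/(1−0.1306) = 5.1875 K.
Change = 5.1875 − 9.4076 = -4.22 K.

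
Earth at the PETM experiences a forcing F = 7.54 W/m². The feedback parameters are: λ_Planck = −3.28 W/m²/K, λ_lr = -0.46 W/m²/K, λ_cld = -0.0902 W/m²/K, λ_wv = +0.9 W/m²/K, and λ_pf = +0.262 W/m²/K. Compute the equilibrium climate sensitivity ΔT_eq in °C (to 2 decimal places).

Net feedback parameter λ = (−3.28) + (-0.46) + (-0.0902) + (+0.9) + (+0.262) = -2.6682 W/m²/K.
ΔT = −F/λ = −7.54/(-2.6682) = 2.83 °C.

2.83 °C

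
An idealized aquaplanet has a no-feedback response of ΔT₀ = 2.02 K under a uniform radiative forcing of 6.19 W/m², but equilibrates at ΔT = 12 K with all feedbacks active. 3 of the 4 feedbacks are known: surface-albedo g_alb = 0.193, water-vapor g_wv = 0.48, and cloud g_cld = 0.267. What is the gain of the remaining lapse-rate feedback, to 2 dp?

Amplification A = ΔT/ΔT₀ = 12/2.02 = 5.941.
Total gain g = 1 − 1/A = 1 − 1/5.941 = 0.8317.
Known gains sum to 0.193 + 0.48 + 0.267 = 0.94.
g_lr = 0.8317 − 0.94 = -0.11.

-0.11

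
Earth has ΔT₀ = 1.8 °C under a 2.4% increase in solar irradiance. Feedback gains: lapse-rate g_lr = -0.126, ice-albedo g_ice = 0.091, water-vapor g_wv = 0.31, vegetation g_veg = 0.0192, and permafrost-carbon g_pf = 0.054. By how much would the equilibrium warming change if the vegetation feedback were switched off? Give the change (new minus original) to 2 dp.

-0.08 °C

Original: g = 0.3482, ΔT = 1.8/(1−0.3482) = 2.7616 °C.
Without vegetation: g' = 0.329, ΔT' = 1.8/(1−0.329) = 2.6826 °C.
Change = 2.6826 − 2.7616 = -0.08 °C.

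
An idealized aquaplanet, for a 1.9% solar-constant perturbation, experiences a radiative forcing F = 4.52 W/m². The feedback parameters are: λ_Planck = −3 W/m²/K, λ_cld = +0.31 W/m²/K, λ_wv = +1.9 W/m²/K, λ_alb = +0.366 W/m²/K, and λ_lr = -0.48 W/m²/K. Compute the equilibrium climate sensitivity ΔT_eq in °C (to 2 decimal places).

5.00 °C

Net feedback parameter λ = (−3) + (+0.31) + (+1.9) + (+0.366) + (-0.48) = -0.904 W/m²/K.
ΔT = −F/λ = −4.52/(-0.904) = 5.00 °C.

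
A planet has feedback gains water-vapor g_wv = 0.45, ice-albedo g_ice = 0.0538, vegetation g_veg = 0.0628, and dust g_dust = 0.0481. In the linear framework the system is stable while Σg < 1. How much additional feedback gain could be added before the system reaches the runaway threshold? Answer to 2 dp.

Current total gain = 0.45 + 0.0538 + 0.0628 + 0.0481 = 0.6147.
Margin to runaway = 1 − 0.6147 = 0.39.

0.39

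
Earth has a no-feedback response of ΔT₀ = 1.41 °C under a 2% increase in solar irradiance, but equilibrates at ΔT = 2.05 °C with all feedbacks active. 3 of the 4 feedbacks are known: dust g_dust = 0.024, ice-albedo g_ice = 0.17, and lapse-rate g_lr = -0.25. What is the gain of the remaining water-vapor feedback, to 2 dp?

Amplification A = ΔT/ΔT₀ = 2.05/1.41 = 1.454.
Total gain g = 1 − 1/A = 1 − 1/1.454 = 0.3122.
Known gains sum to 0.024 + 0.17 − 0.25 = -0.056.
g_wv = 0.3122 + 0.056 = 0.37.

0.37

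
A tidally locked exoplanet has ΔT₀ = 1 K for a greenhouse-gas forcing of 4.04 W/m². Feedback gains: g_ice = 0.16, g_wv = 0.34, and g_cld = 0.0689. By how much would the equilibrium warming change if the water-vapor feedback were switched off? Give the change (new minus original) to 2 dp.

Original: g = 0.5689, ΔT = 1/(1−0.5689) = 2.3196 K.
Without water-vapor: g' = 0.2289, ΔT' = 1/(1−0.2289) = 1.2968 K.
Change = 1.2968 − 2.3196 = -1.02 K.

-1.02 K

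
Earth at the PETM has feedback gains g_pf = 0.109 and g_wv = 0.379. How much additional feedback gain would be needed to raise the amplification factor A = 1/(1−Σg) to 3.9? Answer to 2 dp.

0.26

Current total gain = 0.488.
Target gain for A = 3.9: g* = 1 − 1/3.9 = 0.7436.
Additional gain needed = 0.7436 − 0.488 = 0.26.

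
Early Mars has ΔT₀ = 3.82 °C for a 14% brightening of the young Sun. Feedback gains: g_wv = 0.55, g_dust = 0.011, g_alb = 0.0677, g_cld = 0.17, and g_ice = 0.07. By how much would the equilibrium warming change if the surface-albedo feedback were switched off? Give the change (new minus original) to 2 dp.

-9.90 °C

Original: g = 0.8687, ΔT = 3.82/(1−0.8687) = 29.0937 °C.
Without surface-albedo: g' = 0.801, ΔT' = 3.82/(1−0.801) = 19.1960 °C.
Change = 19.1960 − 29.0937 = -9.90 °C.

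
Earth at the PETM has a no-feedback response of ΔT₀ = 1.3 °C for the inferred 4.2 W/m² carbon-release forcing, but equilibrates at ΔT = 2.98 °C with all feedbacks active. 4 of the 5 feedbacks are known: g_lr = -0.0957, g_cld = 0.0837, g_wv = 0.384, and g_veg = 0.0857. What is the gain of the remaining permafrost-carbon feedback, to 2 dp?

0.11

Amplification A = ΔT/ΔT₀ = 2.98/1.3 = 2.292.
Total gain g = 1 − 1/A = 1 − 1/2.292 = 0.5637.
Known gains sum to -0.0957 + 0.0837 + 0.384 + 0.0857 = 0.4577.
g_pf = 0.5637 − 0.4577 = 0.11.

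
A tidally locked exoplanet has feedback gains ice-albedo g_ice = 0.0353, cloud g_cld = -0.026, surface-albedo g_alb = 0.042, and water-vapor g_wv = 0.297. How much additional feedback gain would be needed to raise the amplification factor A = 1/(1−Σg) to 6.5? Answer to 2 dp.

0.50

Current total gain = 0.3483.
Target gain for A = 6.5: g* = 1 − 1/6.5 = 0.8462.
Additional gain needed = 0.8462 − 0.3483 = 0.50.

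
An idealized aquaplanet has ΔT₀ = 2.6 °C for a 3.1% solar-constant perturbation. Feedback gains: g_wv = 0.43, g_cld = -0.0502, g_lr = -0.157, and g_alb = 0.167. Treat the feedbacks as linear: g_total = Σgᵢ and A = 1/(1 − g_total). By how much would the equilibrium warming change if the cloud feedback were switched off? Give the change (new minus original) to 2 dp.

Original: g = 0.3898, ΔT = 2.6/(1−0.3898) = 4.2609 °C.
Without cloud: g' = 0.44, ΔT' = 2.6/(1−0.44) = 4.6429 °C.
Change = 4.6429 − 4.2609 = 0.38 °C.

0.38 °C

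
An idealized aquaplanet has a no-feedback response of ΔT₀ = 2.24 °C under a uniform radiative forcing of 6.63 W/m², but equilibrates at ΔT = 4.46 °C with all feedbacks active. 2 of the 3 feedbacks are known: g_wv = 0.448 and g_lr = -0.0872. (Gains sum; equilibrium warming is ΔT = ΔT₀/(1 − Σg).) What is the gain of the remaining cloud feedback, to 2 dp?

Amplification A = ΔT/ΔT₀ = 4.46/2.24 = 1.991.
Total gain g = 1 − 1/A = 1 − 1/1.991 = 0.4977.
Known gains sum to 0.448 − 0.0872 = 0.3608.
g_cld = 0.4977 − 0.3608 = 0.14.

0.14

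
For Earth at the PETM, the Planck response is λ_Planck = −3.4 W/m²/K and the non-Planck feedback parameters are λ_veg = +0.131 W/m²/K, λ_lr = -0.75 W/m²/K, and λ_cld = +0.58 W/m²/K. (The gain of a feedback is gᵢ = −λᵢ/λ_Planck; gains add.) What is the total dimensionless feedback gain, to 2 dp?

Convert to gains: g_veg = 0.131/3.4 = 0.03853; g_lr = -0.75/3.4 = -0.2206; g_cld = 0.58/3.4 = 0.1706.
Total gain g = -0.01147.

-0.01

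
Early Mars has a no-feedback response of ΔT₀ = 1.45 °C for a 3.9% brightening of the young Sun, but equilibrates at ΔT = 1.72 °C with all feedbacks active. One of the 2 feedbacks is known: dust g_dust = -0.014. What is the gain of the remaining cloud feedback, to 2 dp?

Amplification A = ΔT/ΔT₀ = 1.72/1.45 = 1.186.
Total gain g = 1 − 1/A = 1 − 1/1.186 = 0.1568.
The known gain is -0.014.
g_cld = 0.1568 + 0.014 = 0.17.

0.17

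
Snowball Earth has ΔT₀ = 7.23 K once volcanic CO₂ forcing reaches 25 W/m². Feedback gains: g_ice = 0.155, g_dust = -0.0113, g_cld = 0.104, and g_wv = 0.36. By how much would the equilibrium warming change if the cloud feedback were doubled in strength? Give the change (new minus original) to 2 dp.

6.65 K

Original: g = 0.6077, ΔT = 7.23/(1−0.6077) = 18.4298 K.
With doubled cloud: g' = 0.7117, ΔT' = 7.23/(1−0.7117) = 25.0780 K.
Change = 25.0780 − 18.4298 = 6.65 K.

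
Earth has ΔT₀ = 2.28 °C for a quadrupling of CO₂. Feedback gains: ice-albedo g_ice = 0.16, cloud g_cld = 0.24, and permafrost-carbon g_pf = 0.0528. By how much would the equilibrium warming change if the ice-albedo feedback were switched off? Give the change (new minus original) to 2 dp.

Original: g = 0.4528, ΔT = 2.28/(1−0.4528) = 4.1667 °C.
Without ice-albedo: g' = 0.2928, ΔT' = 2.28/(1−0.2928) = 3.2240 °C.
Change = 3.2240 − 4.1667 = -0.94 °C.

-0.94 °C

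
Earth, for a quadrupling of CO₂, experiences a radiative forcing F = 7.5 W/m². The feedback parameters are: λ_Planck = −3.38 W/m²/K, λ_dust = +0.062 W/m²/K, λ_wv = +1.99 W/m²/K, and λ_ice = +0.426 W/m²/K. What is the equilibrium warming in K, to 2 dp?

Net feedback parameter λ = (−3.38) + (+0.062) + (+1.99) + (+0.426) = -0.902 W/m²/K.
ΔT = −F/λ = −7.5/(-0.902) = 8.31 K.

8.31 K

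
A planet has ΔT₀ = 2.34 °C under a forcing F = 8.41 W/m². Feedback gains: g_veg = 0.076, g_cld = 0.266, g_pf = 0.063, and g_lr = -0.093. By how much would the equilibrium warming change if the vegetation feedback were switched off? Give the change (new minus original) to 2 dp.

-0.34 °C

Original: g = 0.312, ΔT = 2.34/(1−0.312) = 3.4012 °C.
Without vegetation: g' = 0.236, ΔT' = 2.34/(1−0.236) = 3.0628 °C.
Change = 3.0628 − 3.4012 = -0.34 °C.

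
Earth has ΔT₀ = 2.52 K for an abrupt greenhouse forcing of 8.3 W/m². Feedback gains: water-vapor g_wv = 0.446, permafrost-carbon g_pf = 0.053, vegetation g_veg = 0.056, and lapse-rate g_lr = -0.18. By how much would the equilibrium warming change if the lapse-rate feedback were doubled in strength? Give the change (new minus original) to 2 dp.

-0.90 K

Original: g = 0.375, ΔT = 2.52/(1−0.375) = 4.0320 K.
With doubled lapse-rate: g' = 0.195, ΔT' = 2.52/(1−0.195) = 3.1304 K.
Change = 3.1304 − 4.0320 = -0.90 K.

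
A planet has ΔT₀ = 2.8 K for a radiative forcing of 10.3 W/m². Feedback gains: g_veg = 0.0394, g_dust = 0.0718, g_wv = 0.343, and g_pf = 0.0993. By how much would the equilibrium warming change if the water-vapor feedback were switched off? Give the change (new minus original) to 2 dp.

-2.72 K

Original: g = 0.5535, ΔT = 2.8/(1−0.5535) = 6.2710 K.
Without water-vapor: g' = 0.2105, ΔT' = 2.8/(1−0.2105) = 3.5465 K.
Change = 3.5465 − 6.2710 = -2.72 K.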